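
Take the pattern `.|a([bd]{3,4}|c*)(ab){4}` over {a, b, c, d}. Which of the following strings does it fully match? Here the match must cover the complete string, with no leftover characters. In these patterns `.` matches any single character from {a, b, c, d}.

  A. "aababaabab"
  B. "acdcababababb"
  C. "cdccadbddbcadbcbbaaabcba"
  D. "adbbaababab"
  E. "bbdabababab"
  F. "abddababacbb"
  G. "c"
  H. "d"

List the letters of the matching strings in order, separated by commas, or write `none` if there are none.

A. "aababaabab" → no match
B → no match
C → no match
D. "adbbaababab" → no match
E. "bbdabababab" → no match
F. "abddababacbb" → no match
G. "c" → match
H. "d" → match

G, H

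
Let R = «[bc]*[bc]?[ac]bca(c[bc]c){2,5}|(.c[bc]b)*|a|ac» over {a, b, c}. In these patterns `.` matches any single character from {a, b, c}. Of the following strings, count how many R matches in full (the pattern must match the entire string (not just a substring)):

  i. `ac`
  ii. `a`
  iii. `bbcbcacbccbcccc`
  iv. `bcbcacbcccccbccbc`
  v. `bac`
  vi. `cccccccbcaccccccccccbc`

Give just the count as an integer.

i → match
ii → match
iii → match
iv → match
v → no match
vi → match
Total matched: 5

5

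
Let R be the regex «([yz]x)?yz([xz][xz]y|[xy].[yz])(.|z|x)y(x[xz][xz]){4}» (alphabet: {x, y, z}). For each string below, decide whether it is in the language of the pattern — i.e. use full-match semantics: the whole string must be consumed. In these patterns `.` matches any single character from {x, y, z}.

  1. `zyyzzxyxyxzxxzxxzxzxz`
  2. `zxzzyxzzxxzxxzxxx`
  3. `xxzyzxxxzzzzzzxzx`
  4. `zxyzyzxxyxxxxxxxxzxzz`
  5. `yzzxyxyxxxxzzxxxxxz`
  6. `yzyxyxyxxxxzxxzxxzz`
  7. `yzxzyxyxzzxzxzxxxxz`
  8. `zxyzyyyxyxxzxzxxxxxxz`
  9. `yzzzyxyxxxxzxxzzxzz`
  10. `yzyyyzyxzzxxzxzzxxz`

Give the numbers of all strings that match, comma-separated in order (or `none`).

5, 6, 8, 9, 10

1 → no match
2 → no match
3 → no match
4 → no match
5 → match
6 → match
7 → no match
8 → match
9 → match
10 → match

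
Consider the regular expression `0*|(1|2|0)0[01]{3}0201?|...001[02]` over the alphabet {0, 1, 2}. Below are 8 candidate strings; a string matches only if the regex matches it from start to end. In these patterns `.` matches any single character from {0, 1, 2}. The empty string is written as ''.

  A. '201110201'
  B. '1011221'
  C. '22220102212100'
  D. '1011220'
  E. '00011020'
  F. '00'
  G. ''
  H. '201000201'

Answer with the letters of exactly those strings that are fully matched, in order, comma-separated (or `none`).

A. '201110201' → match
B. '1011221' → no match
C → no match
D. '1011220' → no match
E. '00011020' → match
F. '00' → match
G. '' → match
H. '201000201' → match

A, E, F, G, H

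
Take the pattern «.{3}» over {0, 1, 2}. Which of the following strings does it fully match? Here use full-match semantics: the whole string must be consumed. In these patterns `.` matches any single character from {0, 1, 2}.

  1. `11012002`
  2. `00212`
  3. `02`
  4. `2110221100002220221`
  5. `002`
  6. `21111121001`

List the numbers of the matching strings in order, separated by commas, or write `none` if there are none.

5

1 → no match
2 → no match
3 → no match
4 → no match
5 → match
6 → no match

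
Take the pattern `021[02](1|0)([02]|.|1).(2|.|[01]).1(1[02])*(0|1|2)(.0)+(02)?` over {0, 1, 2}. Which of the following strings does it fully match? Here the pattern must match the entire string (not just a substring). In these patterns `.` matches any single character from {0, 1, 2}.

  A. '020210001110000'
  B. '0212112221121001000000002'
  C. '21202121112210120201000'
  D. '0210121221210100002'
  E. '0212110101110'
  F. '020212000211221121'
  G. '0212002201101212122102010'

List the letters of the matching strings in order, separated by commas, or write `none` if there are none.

A → no match — must start with '021'
B → match
C → no match — must start with '021'
D → match
E → match
F → no match — must start with '021'
G → match

B, D, E, G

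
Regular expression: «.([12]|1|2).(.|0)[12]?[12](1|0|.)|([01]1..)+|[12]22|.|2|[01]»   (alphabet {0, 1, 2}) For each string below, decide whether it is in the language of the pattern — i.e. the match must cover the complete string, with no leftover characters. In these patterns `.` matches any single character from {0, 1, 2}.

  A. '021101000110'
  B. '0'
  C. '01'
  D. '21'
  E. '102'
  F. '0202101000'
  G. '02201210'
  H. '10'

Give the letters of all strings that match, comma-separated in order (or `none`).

B

A → no match
B → match
C → no match
D → no match
E → no match
F → no match
G → no match
H → no match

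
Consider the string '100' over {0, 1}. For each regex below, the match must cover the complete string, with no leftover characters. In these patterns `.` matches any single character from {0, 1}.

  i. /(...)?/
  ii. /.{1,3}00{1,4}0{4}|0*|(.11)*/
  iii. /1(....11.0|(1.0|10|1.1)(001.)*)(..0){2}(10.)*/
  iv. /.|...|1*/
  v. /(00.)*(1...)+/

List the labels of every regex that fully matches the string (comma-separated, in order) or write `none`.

i, iv

i → match
ii → no match
iii → no match
iv → match
v → no match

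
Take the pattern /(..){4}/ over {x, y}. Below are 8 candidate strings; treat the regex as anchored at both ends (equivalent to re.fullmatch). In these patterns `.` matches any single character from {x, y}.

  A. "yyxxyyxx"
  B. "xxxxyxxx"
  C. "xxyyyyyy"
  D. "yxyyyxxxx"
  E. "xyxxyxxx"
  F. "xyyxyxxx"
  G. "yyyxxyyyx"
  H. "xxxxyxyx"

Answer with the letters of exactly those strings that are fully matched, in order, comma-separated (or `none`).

A → match
B → match
C → match
D → no match
E → match
F → match
G → no match
H → match

A, B, C, E, F, H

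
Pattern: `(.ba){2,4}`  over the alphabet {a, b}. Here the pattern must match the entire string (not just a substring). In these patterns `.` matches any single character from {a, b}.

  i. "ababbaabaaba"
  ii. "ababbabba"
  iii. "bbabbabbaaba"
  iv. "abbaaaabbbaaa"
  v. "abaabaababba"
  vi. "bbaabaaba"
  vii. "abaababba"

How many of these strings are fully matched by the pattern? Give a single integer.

i. "ababbaabaaba" → match
ii. "ababbabba" → match
iii. "bbabbabbaaba" → match
iv → no match — must end with "ba"
v. "abaabaababba" → match
vi. "bbaabaaba" → match
vii. "abaababba" → match
Total matched: 6

6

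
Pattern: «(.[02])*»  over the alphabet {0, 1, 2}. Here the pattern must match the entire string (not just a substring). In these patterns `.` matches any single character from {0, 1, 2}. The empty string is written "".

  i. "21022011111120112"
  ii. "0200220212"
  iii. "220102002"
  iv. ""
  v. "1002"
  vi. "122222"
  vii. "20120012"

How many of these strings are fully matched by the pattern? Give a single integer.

i → no match
ii → match
iii → no match
iv → match
v → match
vi → match
vii → match
Total matched: 5

5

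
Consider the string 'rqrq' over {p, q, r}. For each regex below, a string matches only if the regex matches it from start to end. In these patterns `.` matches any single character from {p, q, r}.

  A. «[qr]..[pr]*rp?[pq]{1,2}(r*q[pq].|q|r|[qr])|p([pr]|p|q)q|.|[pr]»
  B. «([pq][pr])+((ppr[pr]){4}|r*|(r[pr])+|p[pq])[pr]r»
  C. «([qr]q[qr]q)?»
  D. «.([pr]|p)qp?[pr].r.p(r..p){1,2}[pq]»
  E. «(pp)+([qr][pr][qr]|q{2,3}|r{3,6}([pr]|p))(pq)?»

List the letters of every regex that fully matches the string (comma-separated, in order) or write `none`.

A → no match
B → no match — must end with 'r'
C → match
D → no match
E → no match — must start with 'pp'

C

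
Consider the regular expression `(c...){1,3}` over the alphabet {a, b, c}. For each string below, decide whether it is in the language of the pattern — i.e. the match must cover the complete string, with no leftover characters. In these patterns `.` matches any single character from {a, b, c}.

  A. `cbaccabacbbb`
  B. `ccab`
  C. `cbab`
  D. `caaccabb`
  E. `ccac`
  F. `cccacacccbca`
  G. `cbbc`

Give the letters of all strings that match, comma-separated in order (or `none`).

A → match
B → match
C → match
D → match
E → match
F → match
G → match

A, B, C, D, E, F, G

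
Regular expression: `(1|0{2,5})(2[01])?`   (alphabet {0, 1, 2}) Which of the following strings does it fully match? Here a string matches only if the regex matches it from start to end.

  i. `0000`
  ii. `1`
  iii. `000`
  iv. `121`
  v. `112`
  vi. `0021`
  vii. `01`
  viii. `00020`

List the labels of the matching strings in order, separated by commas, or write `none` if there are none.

i → match
ii → match
iii → match
iv → match
v → no match
vi → match
vii → no match
viii → match

i, ii, iii, iv, vi, viii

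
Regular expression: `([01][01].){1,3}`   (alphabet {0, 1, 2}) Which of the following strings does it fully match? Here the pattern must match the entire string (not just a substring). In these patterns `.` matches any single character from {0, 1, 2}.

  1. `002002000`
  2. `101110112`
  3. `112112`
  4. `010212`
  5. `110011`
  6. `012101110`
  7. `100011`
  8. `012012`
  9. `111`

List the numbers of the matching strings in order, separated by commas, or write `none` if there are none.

1, 2, 3, 5, 6, 7, 8, 9

1. `002002000` → match
2. `101110112` → match
3. `112112` → match
4. `010212` → no match
5. `110011` → match
6. `012101110` → match
7. `100011` → match
8. `012012` → match
9. `111` → match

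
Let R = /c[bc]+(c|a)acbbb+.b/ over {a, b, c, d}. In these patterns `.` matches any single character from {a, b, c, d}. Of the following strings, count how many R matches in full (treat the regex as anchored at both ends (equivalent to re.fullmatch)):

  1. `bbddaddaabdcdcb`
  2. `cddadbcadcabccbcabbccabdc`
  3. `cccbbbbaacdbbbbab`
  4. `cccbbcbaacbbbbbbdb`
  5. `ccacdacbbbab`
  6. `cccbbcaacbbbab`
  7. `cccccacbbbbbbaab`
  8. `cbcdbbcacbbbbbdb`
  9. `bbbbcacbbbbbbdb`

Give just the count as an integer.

1 → no match — must start with `c`
2 → no match — must end with `b`
3 → no match
4 → match
5. `ccacdacbbbab` → no match
6 → match
7 → no match
8 → no match
9 → no match — must start with `c`
Total matched: 2

2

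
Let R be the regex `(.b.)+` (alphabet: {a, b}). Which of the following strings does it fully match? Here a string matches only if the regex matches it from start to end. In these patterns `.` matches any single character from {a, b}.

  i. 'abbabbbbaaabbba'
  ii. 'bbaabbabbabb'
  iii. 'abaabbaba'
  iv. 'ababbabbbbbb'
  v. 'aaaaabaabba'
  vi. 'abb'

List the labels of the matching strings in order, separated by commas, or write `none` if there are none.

ii, iii, iv, vi

i → no match
ii → match
iii → match
iv → match
v → no match
vi → match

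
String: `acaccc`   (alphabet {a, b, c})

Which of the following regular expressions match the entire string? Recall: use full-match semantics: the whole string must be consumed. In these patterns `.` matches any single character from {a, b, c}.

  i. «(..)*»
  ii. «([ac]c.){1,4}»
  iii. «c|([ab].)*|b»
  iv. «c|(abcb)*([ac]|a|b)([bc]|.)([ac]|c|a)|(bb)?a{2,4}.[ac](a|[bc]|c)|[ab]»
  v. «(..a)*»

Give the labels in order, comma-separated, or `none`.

i → match
ii → match
iii → no match
iv → no match
v → no match

i, ii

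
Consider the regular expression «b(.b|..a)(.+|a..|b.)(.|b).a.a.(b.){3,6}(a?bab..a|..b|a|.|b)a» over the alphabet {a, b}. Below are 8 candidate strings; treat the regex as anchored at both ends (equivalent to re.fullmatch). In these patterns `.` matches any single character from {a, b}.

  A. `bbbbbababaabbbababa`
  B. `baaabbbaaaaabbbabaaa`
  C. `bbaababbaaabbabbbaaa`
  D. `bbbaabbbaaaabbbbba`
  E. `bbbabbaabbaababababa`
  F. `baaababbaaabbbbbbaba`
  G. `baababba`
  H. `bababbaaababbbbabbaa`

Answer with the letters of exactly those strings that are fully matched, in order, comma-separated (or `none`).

A → match
B → match
C → match
D → no match
E → no match
F → match
G. `baababba` → no match
H → match

A, B, C, F, H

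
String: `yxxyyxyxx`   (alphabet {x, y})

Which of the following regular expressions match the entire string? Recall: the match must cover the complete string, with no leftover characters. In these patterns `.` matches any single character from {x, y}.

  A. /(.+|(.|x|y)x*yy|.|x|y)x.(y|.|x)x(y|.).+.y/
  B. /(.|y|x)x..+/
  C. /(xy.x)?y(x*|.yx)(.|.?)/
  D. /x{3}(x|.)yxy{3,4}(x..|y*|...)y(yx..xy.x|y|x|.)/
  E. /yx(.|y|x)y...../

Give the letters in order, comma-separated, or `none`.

B, E

A → no match — must end with `y`
B → match
C → no match
D → no match — must start with `x`
E → match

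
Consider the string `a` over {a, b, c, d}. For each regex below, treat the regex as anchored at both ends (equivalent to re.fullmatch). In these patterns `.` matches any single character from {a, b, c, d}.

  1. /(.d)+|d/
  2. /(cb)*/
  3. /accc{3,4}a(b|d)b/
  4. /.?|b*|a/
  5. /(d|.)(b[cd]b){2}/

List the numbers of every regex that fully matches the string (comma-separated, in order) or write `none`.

1 → no match — must end with `d`
2 → no match
3 → no match — must start with `accc`
4 → match
5 → no match — must end with `b`

4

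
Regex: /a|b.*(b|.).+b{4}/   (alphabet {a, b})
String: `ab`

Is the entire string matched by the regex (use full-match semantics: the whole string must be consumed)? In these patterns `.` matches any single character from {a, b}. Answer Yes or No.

No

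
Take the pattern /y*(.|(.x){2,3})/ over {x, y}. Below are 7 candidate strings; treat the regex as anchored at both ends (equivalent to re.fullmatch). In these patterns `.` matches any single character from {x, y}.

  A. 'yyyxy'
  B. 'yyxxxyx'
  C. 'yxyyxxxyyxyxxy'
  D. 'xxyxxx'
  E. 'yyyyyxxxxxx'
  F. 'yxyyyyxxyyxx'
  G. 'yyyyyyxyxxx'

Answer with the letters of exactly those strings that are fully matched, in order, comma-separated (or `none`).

A → no match
B → match
C → no match
D → match
E → match
F → no match
G → match

B, D, E, G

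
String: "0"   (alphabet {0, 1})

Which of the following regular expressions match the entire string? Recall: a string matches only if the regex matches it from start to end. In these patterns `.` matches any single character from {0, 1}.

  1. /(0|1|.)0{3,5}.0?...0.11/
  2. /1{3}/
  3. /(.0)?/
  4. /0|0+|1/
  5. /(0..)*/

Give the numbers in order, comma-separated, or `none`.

4

1 → no match — must end with "11"
2 → no match — must start with "1"
3 → no match
4 → match
5 → no match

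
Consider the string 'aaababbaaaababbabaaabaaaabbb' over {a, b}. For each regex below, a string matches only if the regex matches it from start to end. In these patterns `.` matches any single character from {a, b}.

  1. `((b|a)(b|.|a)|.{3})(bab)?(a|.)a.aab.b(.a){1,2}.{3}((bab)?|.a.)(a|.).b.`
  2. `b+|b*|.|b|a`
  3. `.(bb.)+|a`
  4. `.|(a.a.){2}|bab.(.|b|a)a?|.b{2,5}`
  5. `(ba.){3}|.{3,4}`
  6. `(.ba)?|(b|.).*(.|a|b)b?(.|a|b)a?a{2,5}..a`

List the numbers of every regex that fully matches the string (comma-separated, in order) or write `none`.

1 → match
2 → no match
3 → no match
4 → no match
5 → no match
6 → no match

1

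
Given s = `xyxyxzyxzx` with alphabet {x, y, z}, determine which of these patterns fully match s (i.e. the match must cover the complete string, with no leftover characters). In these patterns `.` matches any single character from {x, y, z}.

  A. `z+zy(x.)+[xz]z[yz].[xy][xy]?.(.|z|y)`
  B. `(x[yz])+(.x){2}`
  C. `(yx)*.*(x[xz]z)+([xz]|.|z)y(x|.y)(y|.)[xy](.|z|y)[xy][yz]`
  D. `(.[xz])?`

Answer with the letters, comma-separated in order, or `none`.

A → no match — must start with `z`
B → match
C → no match
D → no match

B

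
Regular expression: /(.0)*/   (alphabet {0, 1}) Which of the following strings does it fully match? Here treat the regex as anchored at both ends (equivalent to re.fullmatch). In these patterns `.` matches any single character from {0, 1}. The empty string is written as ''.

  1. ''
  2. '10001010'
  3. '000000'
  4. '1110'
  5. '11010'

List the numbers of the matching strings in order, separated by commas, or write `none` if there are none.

1, 2, 3

1 → match
2 → match
3 → match
4 → no match
5 → no match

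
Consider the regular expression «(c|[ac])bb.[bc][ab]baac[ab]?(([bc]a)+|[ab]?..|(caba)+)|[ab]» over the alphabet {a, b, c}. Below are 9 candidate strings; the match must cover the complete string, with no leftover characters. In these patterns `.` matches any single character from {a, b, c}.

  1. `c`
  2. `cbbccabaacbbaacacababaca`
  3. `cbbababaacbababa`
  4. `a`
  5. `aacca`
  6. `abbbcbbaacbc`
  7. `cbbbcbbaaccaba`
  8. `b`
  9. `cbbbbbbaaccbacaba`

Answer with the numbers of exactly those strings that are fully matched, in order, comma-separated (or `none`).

1 → no match
2 → no match
3 → match
4 → match
5 → no match
6 → match
7 → match
8 → match
9 → no match

3, 4, 6, 7, 8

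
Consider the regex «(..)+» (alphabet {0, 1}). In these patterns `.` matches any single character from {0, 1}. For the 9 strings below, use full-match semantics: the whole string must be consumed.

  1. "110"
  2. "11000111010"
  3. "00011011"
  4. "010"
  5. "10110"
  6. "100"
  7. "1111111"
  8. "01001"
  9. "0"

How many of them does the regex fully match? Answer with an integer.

1

1 → no match
2 → no match
3 → match
4 → no match
5 → no match
6 → no match
7 → no match
8 → no match
9 → no match
Total matched: 1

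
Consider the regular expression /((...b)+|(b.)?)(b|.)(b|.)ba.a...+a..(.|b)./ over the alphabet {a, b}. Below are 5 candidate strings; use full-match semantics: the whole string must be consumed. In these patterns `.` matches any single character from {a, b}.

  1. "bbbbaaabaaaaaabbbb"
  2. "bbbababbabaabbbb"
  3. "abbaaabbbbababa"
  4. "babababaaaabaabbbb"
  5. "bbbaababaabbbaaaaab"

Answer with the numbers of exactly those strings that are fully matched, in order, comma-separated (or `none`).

2, 3, 4

1 → no match
2 → match
3 → match
4 → match
5 → no match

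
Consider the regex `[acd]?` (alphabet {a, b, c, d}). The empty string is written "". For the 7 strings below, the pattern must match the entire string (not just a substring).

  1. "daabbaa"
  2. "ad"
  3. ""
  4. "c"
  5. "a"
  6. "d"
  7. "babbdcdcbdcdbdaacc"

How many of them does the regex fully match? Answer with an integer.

4

1 → no match
2 → no match
3 → match
4 → match
5 → match
6 → match
7 → no match
Total matched: 4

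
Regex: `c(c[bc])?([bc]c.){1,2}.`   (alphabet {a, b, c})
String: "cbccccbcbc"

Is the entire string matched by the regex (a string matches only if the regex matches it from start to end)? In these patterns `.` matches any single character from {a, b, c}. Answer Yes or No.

No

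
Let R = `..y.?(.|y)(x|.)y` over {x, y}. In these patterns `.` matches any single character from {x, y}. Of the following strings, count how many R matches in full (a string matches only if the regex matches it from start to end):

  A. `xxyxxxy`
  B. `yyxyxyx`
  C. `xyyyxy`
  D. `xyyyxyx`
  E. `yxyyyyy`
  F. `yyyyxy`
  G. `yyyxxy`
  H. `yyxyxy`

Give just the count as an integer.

5

A → match
B → no match — must end with `y`
C → match
D → no match — must end with `y`
E → match
F → match
G → match
H → no match
Total matched: 5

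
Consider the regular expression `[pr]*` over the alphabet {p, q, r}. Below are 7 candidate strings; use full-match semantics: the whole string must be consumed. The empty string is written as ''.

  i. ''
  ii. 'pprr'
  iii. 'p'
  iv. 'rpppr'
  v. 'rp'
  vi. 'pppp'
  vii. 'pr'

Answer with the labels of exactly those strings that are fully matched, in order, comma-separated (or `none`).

i. '' → match
ii. 'pprr' → match
iii. 'p' → match
iv. 'rpppr' → match
v. 'rp' → match
vi. 'pppp' → match
vii. 'pr' → match

i, ii, iii, iv, v, vi, vii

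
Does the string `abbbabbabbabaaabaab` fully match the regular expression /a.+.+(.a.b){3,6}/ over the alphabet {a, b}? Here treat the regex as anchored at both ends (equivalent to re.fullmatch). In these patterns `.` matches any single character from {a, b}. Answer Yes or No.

No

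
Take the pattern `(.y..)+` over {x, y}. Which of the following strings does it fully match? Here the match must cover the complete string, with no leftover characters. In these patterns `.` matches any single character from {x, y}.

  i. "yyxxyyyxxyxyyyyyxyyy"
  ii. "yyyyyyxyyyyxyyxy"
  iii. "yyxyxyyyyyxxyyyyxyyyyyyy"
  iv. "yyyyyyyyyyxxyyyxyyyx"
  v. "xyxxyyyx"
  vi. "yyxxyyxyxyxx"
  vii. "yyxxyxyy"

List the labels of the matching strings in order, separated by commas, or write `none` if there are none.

i, ii, iii, iv, v, vi

i → match
ii → match
iii → match
iv → match
v. "xyxxyyyx" → match
vi. "yyxxyyxyxyxx" → match
vii. "yyxxyxyy" → no match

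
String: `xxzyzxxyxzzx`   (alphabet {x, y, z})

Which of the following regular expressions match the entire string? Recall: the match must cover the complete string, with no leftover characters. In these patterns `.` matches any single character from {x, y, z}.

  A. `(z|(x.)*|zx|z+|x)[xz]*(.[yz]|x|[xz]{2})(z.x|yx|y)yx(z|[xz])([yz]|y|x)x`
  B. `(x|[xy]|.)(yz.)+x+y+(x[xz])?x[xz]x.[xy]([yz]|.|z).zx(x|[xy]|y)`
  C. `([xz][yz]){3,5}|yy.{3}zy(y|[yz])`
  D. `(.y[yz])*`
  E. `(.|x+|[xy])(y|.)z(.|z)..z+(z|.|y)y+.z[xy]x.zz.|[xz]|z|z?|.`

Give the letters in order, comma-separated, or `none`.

A → match
B → no match
C → no match
D → no match
E → no match

A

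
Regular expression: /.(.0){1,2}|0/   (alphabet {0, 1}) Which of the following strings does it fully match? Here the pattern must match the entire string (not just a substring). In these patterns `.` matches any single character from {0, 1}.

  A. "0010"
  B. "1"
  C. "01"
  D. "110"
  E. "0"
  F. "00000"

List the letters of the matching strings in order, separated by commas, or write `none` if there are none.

A → no match
B → no match — must end with "0"
C → no match — must end with "0"
D → match
E → match
F → match

D, E, F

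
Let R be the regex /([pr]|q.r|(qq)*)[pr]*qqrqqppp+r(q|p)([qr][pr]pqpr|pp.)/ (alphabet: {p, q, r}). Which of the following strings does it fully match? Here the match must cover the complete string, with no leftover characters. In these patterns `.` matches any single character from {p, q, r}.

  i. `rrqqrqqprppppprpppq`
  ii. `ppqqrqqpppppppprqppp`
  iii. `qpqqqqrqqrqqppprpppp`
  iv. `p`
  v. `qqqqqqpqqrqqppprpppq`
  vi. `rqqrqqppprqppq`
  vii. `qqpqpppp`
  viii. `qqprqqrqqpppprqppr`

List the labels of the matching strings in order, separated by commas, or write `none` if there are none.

ii, v, vi, viii

i → no match
ii → match
iii → no match
iv → no match
v → match
vi → match
vii → no match
viii → match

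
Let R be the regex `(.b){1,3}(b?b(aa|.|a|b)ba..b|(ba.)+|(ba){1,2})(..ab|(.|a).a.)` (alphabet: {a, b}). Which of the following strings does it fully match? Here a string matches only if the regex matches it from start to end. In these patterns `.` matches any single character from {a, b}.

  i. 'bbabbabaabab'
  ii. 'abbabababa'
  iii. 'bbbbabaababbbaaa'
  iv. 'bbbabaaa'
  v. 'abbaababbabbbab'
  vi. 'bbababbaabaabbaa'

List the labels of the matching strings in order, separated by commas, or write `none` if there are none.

i, iv, v, vi

i → match
ii → no match
iii → no match
iv → match
v → match
vi → match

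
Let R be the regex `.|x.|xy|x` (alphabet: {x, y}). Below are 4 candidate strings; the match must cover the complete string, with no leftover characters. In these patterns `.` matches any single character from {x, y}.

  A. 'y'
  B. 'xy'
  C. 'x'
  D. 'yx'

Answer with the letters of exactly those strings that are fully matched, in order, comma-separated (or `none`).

A, B, C

A → match
B → match
C → match
D → no match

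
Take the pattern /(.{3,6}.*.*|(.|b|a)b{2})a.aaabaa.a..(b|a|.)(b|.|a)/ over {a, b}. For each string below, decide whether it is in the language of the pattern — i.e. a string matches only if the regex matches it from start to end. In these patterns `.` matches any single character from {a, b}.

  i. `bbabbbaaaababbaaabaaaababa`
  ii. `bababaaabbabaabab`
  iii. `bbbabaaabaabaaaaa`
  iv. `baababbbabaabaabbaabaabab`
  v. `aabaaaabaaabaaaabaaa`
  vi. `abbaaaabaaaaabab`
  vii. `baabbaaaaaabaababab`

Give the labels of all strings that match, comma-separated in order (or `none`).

i → no match
ii → no match
iii → match
iv → no match
v → match
vi → no match
vii → no match

iii, v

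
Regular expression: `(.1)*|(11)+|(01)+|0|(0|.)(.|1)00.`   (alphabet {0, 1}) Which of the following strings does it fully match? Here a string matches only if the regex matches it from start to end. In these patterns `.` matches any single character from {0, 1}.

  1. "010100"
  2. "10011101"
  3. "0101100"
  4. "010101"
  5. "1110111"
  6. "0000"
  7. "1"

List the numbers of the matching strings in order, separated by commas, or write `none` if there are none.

4

1. "010100" → no match
2. "10011101" → no match
3. "0101100" → no match
4. "010101" → match
5. "1110111" → no match
6. "0000" → no match
7. "1" → no match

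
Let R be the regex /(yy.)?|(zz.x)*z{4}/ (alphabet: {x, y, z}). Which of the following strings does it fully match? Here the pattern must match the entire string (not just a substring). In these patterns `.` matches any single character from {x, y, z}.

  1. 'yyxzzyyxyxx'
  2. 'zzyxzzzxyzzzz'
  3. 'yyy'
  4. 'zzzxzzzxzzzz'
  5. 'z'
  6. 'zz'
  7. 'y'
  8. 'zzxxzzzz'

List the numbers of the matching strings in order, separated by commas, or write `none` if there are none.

1 → no match
2 → no match
3 → match
4 → match
5 → no match
6 → no match
7 → no match
8 → match

3, 4, 8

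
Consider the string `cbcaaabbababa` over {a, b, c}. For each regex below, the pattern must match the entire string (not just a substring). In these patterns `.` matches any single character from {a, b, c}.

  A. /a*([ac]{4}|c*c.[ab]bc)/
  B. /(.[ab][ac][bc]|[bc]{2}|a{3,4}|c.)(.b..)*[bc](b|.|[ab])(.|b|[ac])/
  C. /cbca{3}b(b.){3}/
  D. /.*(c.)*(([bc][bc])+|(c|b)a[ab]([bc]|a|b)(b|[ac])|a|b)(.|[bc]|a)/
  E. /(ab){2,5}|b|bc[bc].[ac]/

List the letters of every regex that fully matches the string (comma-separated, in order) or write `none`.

C, D

A → no match
B → no match
C → match
D → match
E → no match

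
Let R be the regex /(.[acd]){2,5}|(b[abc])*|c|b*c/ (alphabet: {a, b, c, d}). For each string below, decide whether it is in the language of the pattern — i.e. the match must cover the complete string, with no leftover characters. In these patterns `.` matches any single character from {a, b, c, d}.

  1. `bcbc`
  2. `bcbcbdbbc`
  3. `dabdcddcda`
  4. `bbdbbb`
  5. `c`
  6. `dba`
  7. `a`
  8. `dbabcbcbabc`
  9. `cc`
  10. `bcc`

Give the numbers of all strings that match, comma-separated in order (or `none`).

1, 3, 5

1. `bcbc` → match
2. `bcbcbdbbc` → no match
3. `dabdcddcda` → match
4. `bbdbbb` → no match
5. `c` → match
6. `dba` → no match
7. `a` → no match
8. `dbabcbcbabc` → no match
9. `cc` → no match
10. `bcc` → no match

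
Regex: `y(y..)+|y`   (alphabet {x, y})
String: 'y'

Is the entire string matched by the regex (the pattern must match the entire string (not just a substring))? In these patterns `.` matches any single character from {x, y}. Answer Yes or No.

Yes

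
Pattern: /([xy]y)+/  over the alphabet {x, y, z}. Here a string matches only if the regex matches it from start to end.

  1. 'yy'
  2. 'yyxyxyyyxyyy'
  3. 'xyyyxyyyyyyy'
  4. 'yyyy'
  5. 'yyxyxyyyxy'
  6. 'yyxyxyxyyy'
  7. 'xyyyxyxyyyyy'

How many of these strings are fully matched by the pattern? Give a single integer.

1 → match
2 → match
3 → match
4 → match
5 → match
6 → match
7 → match
Total matched: 7

7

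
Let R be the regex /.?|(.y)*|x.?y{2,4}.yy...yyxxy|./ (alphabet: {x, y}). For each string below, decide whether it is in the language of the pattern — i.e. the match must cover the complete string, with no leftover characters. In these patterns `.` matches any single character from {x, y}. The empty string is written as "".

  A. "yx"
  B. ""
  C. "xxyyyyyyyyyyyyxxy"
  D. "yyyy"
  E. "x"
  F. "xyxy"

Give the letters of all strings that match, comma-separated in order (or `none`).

B, C, D, E, F

A → no match
B → match
C → match
D → match
E → match
F → match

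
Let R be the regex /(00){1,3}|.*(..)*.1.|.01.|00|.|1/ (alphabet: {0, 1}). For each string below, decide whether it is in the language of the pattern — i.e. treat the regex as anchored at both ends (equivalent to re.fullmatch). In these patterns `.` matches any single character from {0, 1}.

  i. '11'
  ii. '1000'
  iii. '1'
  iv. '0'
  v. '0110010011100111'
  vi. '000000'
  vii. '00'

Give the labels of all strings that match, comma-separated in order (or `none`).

i → no match
ii → no match
iii → match
iv → match
v → match
vi → match
vii → match

iii, iv, v, vi, vii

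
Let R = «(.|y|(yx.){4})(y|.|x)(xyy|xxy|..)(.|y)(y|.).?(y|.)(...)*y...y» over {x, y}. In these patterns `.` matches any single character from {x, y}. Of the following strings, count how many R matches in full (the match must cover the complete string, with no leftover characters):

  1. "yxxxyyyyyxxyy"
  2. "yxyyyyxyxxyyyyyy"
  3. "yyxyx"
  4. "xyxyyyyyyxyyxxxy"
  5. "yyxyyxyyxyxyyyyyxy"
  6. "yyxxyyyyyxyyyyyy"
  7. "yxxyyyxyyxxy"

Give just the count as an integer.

1 → match
2 → match
3 → no match — must end with "y"
4 → match
5 → match
6 → match
7 → match
Total matched: 6

6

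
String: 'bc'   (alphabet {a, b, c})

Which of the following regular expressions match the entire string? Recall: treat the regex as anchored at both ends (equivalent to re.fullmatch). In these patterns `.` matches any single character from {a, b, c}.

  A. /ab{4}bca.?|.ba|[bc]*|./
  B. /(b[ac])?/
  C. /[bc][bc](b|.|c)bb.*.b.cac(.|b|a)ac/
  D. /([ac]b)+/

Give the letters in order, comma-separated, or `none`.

A → match
B → match
C → no match — must end with 'ac'
D → no match — must end with 'b'

A, B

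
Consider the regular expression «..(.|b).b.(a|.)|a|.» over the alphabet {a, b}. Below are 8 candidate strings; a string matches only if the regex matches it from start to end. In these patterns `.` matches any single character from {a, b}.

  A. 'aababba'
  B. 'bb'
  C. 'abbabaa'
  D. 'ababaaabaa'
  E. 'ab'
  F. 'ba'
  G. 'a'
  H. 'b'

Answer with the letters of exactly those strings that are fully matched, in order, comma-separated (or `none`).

A, C, G, H

A → match
B → no match
C → match
D → no match
E → no match
F → no match
G → match
H → match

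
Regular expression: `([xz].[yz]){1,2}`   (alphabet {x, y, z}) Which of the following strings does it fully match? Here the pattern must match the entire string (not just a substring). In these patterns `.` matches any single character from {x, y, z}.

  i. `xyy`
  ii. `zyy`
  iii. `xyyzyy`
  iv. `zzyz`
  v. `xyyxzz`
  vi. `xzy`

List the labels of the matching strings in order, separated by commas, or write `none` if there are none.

i → match
ii → match
iii → match
iv → no match
v → match
vi → match

i, ii, iii, v, vi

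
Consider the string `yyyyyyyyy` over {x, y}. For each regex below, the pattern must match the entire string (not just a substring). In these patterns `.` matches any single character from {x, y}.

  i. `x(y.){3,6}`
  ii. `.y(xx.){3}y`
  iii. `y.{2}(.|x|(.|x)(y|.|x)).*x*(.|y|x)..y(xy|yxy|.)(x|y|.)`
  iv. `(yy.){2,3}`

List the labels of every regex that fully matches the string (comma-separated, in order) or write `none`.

iv

i → no match — must start with `xy`
ii → no match
iii → no match
iv → match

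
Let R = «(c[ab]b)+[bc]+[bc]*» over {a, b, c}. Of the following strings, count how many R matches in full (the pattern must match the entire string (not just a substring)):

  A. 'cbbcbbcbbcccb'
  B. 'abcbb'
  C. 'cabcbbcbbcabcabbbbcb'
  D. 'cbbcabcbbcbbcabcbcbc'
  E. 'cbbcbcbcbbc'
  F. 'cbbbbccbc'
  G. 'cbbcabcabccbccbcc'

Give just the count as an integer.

6

A → match
B. 'abcbb' → no match — must start with 'c'
C → match
D → match
E. 'cbbcbcbcbbc' → match
F. 'cbbbbccbc' → match
G → match
Total matched: 6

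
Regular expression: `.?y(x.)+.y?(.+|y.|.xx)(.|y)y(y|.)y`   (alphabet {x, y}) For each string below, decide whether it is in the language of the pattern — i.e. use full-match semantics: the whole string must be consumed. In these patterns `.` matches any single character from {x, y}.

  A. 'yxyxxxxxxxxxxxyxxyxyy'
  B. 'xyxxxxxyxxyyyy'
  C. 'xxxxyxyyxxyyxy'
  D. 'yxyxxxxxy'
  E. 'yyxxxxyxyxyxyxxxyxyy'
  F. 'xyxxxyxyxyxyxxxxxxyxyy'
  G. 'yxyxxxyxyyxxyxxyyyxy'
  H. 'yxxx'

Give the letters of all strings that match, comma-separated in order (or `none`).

B, G

A → no match
B → match
C → no match
D. 'yxyxxxxxy' → no match
E → no match
F → no match
G → match
H. 'yxxx' → no match — must end with 'y'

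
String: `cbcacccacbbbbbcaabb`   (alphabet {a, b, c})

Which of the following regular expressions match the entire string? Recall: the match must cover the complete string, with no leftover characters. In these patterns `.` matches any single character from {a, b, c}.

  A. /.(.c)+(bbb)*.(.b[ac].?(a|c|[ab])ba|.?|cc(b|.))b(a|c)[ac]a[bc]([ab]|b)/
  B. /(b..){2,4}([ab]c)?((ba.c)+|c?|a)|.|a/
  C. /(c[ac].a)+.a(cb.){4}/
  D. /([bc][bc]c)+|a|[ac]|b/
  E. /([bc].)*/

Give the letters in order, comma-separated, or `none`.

A

A → match
B → no match
C → no match
D → no match
E → no match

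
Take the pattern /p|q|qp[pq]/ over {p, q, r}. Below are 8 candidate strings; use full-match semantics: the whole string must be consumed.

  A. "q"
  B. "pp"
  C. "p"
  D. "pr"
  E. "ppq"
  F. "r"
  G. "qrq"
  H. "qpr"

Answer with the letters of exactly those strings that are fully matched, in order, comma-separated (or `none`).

A, C

A → match
B → no match
C → match
D → no match
E → no match
F → no match
G → no match
H → no match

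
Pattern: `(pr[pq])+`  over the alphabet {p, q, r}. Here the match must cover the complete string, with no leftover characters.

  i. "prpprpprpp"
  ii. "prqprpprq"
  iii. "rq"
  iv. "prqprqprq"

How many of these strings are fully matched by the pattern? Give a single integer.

i → no match
ii → match
iii → no match — must start with "pr"
iv → match
Total matched: 2

2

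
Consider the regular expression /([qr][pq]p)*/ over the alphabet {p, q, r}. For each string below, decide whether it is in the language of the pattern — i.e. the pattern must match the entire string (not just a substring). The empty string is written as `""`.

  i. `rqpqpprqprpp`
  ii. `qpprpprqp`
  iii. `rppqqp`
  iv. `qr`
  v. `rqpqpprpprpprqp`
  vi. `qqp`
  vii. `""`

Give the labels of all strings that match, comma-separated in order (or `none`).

i, ii, iii, v, vi, vii

i. `rqpqpprqprpp` → match
ii. `qpprpprqp` → match
iii. `rppqqp` → match
iv. `qr` → no match
v → match
vi. `qqp` → match
vii. `""` → match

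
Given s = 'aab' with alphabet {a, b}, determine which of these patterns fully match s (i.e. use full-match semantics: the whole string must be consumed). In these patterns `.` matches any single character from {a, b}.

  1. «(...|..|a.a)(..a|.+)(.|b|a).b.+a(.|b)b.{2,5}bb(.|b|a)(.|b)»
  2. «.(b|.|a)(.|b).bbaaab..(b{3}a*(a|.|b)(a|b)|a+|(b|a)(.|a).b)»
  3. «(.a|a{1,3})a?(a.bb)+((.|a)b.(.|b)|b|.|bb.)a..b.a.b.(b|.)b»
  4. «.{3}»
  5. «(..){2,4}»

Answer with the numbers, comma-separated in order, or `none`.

1 → no match
2 → no match
3 → no match
4 → match
5 → no match

4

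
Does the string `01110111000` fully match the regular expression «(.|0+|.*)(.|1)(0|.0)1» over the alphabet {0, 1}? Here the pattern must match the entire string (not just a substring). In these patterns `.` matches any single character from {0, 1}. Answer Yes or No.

No

Every match must end with `01`, but `01110111000` does not.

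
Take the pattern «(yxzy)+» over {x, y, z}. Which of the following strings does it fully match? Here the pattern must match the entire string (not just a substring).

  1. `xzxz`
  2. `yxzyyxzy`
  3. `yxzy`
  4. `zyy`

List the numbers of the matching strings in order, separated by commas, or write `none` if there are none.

1 → no match — must start with `yxzy`
2 → match
3 → match
4 → no match — must start with `yxzy`

2, 3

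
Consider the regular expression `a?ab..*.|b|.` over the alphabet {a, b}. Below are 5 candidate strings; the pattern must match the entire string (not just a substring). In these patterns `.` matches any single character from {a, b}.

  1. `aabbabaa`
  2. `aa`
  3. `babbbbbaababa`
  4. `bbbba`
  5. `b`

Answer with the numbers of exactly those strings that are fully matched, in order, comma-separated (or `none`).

1, 5

1 → match
2 → no match
3 → no match
4 → no match
5 → match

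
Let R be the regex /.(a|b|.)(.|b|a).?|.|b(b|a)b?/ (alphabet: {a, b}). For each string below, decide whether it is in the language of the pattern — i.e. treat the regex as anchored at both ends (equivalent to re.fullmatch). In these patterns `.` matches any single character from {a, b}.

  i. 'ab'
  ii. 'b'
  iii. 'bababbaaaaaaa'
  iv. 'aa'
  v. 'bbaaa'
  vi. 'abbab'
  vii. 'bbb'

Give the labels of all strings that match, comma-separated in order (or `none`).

ii, vii

i. 'ab' → no match
ii. 'b' → match
iii → no match
iv. 'aa' → no match
v. 'bbaaa' → no match
vi. 'abbab' → no match
vii. 'bbb' → match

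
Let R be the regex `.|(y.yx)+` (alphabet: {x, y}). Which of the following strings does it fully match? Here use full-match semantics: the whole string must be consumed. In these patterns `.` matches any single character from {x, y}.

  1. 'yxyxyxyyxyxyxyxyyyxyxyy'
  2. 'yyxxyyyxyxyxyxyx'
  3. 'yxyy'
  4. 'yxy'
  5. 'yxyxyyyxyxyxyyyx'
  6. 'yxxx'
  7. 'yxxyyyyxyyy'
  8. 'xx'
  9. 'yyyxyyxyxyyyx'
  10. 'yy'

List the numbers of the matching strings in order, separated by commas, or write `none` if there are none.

5

1 → no match
2 → no match
3 → no match
4 → no match
5 → match
6 → no match
7 → no match
8 → no match
9 → no match
10 → no match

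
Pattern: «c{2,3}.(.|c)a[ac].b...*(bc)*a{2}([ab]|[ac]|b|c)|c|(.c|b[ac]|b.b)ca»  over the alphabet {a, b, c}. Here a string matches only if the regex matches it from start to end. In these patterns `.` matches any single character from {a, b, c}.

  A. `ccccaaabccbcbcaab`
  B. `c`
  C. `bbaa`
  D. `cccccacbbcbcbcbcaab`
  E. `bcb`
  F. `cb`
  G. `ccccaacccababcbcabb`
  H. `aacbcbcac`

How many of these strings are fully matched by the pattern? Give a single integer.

A → match
B → match
C → no match
D → match
E → no match
F → no match
G → no match
H → no match
Total matched: 3

3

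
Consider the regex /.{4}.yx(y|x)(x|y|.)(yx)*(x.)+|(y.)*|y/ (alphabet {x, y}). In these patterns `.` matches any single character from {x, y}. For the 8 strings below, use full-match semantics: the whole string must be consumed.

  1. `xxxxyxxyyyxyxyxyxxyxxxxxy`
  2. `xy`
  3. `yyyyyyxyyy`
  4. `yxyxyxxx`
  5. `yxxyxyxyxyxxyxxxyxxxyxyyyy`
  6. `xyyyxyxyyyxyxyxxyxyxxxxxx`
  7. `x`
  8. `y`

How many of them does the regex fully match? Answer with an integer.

2

1 → no match
2 → no match
3 → no match
4 → no match
5 → no match
6 → match
7 → no match
8 → match
Total matched: 2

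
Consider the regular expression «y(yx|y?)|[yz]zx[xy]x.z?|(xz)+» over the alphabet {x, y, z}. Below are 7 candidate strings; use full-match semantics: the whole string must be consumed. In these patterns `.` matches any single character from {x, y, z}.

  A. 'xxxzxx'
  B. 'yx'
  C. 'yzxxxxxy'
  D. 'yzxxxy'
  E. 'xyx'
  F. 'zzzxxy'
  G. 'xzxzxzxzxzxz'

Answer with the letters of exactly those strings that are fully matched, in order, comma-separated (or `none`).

A → no match
B → no match
C → no match
D → match
E → no match
F → no match
G → match

D, G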